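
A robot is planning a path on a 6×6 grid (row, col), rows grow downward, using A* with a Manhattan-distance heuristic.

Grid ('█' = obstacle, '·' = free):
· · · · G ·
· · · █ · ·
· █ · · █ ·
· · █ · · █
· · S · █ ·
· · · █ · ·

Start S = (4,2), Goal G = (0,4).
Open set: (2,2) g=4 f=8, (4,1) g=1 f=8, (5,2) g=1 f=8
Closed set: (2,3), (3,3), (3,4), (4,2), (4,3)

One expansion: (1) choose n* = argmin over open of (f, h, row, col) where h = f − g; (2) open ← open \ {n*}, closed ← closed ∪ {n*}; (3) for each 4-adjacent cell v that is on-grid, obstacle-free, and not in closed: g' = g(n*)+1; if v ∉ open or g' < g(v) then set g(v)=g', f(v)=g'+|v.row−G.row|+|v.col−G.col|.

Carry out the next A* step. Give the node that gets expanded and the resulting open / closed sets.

step 1: expand (2,2) (f=8, h=4) → closed; open now [(1,2) g=5 f=8, (4,1) g=1 f=8, (5,2) g=1 f=8]

expanded=(2,2); open=[(1,2) g=5 f=8, (4,1) g=1 f=8, (5,2) g=1 f=8]; closed=[(2,2), (2,3), (3,3), (3,4), (4,2), (4,3)]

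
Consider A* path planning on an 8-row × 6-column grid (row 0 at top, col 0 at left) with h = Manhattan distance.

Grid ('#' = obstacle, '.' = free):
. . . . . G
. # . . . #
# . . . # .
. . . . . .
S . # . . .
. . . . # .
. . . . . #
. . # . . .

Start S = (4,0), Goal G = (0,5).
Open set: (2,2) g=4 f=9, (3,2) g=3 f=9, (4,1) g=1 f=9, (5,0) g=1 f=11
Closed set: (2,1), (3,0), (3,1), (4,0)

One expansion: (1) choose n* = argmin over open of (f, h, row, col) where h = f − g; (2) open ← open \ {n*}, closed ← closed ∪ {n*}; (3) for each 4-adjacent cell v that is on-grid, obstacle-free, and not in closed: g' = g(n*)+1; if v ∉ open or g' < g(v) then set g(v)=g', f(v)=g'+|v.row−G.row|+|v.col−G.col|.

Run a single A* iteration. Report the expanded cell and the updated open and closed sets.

expanded=(2,2); open=[(1,2) g=5 f=9, (2,3) g=5 f=9, (3,2) g=3 f=9, (4,1) g=1 f=9, (5,0) g=1 f=11]; closed=[(2,1), (2,2), (3,0), (3,1), (4,0)]

step 1: expand (2,2) (f=9, h=5) → closed; open now [(1,2) g=5 f=9, (2,3) g=5 f=9, (3,2) g=3 f=9, (4,1) g=1 f=9, (5,0) g=1 f=11]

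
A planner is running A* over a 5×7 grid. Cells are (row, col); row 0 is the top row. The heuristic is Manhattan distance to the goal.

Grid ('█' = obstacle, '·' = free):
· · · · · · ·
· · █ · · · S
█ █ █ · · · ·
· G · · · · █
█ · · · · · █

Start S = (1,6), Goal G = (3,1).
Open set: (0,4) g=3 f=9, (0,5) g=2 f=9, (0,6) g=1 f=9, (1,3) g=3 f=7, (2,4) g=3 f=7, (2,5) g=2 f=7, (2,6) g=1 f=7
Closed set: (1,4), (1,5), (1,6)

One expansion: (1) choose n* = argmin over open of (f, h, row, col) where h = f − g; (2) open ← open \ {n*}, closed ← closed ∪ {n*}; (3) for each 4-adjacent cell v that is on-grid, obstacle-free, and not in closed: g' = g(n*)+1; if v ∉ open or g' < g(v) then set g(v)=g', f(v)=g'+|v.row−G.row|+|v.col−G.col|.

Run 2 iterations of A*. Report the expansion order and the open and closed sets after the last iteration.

order=[(1,3) → (2,3)]; open=[(0,3) g=4 f=9, (0,4) g=3 f=9, (0,5) g=2 f=9, (0,6) g=1 f=9, (2,4) g=3 f=7, (2,5) g=2 f=7, (2,6) g=1 f=7, (3,3) g=5 f=7]; closed=[(1,3), (1,4), (1,5), (1,6), (2,3)]

step 1: expand (1,3) (f=7, h=4) → closed; open now [(0,3) g=4 f=9, (0,4) g=3 f=9, (0,5) g=2 f=9, (0,6) g=1 f=9, (2,3) g=4 f=7, (2,4) g=3 f=7, (2,5) g=2 f=7, (2,6) g=1 f=7]
step 2: expand (2,3) (f=7, h=3) → closed; open now [(0,3) g=4 f=9, (0,4) g=3 f=9, (0,5) g=2 f=9, (0,6) g=1 f=9, (2,4) g=3 f=7, (2,5) g=2 f=7, (2,6) g=1 f=7, (3,3) g=5 f=7]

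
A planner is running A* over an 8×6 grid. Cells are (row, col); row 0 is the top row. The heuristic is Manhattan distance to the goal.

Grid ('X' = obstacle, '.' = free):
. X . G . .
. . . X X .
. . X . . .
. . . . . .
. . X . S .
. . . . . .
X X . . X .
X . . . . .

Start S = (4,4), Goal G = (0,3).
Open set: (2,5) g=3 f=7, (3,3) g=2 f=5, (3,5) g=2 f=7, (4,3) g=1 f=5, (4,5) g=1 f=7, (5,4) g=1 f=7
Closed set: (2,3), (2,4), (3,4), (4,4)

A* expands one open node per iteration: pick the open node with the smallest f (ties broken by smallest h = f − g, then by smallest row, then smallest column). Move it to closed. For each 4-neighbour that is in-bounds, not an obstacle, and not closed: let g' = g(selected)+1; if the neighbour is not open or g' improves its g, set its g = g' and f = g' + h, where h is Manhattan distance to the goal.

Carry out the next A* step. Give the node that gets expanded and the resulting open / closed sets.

step 1: expand (3,3) (f=5, h=3) → closed; open now [(2,5) g=3 f=7, (3,2) g=3 f=7, (3,5) g=2 f=7, (4,3) g=1 f=5, (4,5) g=1 f=7, (5,4) g=1 f=7]

expanded=(3,3); open=[(2,5) g=3 f=7, (3,2) g=3 f=7, (3,5) g=2 f=7, (4,3) g=1 f=5, (4,5) g=1 f=7, (5,4) g=1 f=7]; closed=[(2,3), (2,4), (3,3), (3,4), (4,4)]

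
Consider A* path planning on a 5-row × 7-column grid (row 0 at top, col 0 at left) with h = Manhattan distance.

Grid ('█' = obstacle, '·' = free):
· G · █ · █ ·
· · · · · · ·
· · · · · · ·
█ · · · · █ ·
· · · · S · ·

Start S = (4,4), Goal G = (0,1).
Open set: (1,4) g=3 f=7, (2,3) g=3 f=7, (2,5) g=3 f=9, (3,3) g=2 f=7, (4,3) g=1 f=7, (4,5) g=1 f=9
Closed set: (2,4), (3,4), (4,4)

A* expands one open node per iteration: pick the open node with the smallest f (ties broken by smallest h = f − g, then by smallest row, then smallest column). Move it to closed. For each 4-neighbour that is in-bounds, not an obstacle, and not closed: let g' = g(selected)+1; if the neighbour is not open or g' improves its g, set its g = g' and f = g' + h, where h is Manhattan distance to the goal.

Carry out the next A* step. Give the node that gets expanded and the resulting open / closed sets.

step 1: expand (1,4) (f=7, h=4) → closed; open now [(0,4) g=4 f=7, (1,3) g=4 f=7, (1,5) g=4 f=9, (2,3) g=3 f=7, (2,5) g=3 f=9, (3,3) g=2 f=7, (4,3) g=1 f=7, (4,5) g=1 f=9]

expanded=(1,4); open=[(0,4) g=4 f=7, (1,3) g=4 f=7, (1,5) g=4 f=9, (2,3) g=3 f=7, (2,5) g=3 f=9, (3,3) g=2 f=7, (4,3) g=1 f=7, (4,5) g=1 f=9]; closed=[(1,4), (2,4), (3,4), (4,4)]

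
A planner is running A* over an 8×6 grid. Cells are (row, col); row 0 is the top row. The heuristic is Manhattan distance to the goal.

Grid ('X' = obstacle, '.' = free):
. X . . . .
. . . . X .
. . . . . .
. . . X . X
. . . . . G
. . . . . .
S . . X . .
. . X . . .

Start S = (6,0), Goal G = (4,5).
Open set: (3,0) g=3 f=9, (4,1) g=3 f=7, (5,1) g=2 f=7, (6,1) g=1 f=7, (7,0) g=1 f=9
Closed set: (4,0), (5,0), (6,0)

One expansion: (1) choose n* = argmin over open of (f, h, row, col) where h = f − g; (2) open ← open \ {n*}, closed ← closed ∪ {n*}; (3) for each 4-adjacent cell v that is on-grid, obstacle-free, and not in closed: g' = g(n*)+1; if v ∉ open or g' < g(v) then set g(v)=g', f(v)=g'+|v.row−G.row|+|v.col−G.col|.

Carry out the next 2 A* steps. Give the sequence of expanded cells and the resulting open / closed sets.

step 1: expand (4,1) (f=7, h=4) → closed; open now [(3,0) g=3 f=9, (3,1) g=4 f=9, (4,2) g=4 f=7, (5,1) g=2 f=7, (6,1) g=1 f=7, (7,0) g=1 f=9]
step 2: expand (4,2) (f=7, h=3) → closed; open now [(3,0) g=3 f=9, (3,1) g=4 f=9, (3,2) g=5 f=9, (4,3) g=5 f=7, (5,1) g=2 f=7, (5,2) g=5 f=9, (6,1) g=1 f=7, (7,0) g=1 f=9]

order=[(4,1) → (4,2)]; open=[(3,0) g=3 f=9, (3,1) g=4 f=9, (3,2) g=5 f=9, (4,3) g=5 f=7, (5,1) g=2 f=7, (5,2) g=5 f=9, (6,1) g=1 f=7, (7,0) g=1 f=9]; closed=[(4,0), (4,1), (4,2), (5,0), (6,0)]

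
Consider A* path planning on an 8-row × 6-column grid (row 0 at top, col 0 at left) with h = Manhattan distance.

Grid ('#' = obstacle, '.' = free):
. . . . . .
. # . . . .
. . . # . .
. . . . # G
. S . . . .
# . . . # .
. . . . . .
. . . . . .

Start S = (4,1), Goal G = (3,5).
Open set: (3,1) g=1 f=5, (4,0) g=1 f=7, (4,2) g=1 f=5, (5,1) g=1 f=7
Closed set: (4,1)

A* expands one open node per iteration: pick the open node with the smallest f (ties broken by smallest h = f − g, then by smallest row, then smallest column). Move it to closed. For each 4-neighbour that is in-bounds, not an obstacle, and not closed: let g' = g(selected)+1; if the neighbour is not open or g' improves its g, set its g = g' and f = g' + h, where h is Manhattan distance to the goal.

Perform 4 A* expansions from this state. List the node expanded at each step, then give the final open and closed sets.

order=[(3,1) → (3,2) → (3,3) → (4,2)]; open=[(2,1) g=2 f=7, (2,2) g=3 f=7, (3,0) g=2 f=7, (4,0) g=1 f=7, (4,3) g=2 f=5, (5,1) g=1 f=7, (5,2) g=2 f=7]; closed=[(3,1), (3,2), (3,3), (4,1), (4,2)]

step 1: expand (3,1) (f=5, h=4) → closed; open now [(2,1) g=2 f=7, (3,0) g=2 f=7, (3,2) g=2 f=5, (4,0) g=1 f=7, (4,2) g=1 f=5, (5,1) g=1 f=7]
step 2: expand (3,2) (f=5, h=3) → closed; open now [(2,1) g=2 f=7, (2,2) g=3 f=7, (3,0) g=2 f=7, (3,3) g=3 f=5, (4,0) g=1 f=7, (4,2) g=1 f=5, (5,1) g=1 f=7]
step 3: expand (3,3) (f=5, h=2) → closed; open now [(2,1) g=2 f=7, (2,2) g=3 f=7, (3,0) g=2 f=7, (4,0) g=1 f=7, (4,2) g=1 f=5, (4,3) g=4 f=7, (5,1) g=1 f=7]
step 4: expand (4,2) (f=5, h=4) → closed; open now [(2,1) g=2 f=7, (2,2) g=3 f=7, (3,0) g=2 f=7, (4,0) g=1 f=7, (4,3) g=2 f=5, (5,1) g=1 f=7, (5,2) g=2 f=7]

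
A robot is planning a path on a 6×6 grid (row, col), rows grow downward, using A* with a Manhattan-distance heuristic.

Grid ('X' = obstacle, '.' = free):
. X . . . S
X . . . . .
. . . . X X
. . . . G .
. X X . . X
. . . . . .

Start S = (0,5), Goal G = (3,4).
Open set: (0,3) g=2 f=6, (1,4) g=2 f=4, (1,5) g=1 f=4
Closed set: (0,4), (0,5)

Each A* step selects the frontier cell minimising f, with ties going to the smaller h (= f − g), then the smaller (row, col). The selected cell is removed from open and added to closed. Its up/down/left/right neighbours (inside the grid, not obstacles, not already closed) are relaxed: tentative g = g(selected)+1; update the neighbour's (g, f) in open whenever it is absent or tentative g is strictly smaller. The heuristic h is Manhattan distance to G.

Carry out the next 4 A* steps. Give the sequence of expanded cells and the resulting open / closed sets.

order=[(1,4) → (1,5) → (1,3) → (2,3)]; open=[(0,3) g=2 f=6, (1,2) g=4 f=8, (2,2) g=5 f=8, (3,3) g=5 f=6]; closed=[(0,4), (0,5), (1,3), (1,4), (1,5), (2,3)]

step 1: expand (1,4) (f=4, h=2) → closed; open now [(0,3) g=2 f=6, (1,3) g=3 f=6, (1,5) g=1 f=4]
step 2: expand (1,5) (f=4, h=3) → closed; open now [(0,3) g=2 f=6, (1,3) g=3 f=6]
step 3: expand (1,3) (f=6, h=3) → closed; open now [(0,3) g=2 f=6, (1,2) g=4 f=8, (2,3) g=4 f=6]
step 4: expand (2,3) (f=6, h=2) → closed; open now [(0,3) g=2 f=6, (1,2) g=4 f=8, (2,2) g=5 f=8, (3,3) g=5 f=6]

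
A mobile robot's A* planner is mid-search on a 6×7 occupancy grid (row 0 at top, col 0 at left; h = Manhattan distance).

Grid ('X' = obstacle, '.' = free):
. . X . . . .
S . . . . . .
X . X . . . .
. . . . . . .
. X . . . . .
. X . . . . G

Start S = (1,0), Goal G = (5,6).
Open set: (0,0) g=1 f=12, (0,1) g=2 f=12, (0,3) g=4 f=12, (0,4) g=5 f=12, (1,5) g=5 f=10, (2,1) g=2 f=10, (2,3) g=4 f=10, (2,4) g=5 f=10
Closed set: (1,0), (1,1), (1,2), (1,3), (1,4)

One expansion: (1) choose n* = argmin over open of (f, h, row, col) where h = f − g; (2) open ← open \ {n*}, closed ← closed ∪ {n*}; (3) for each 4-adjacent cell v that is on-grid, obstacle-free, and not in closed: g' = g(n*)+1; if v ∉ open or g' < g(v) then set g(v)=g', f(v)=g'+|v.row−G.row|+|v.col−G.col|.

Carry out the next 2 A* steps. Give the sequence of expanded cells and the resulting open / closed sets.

order=[(1,5) → (1,6)]; open=[(0,0) g=1 f=12, (0,1) g=2 f=12, (0,3) g=4 f=12, (0,4) g=5 f=12, (0,5) g=6 f=12, (0,6) g=7 f=12, (2,1) g=2 f=10, (2,3) g=4 f=10, (2,4) g=5 f=10, (2,5) g=6 f=10, (2,6) g=7 f=10]; closed=[(1,0), (1,1), (1,2), (1,3), (1,4), (1,5), (1,6)]

step 1: expand (1,5) (f=10, h=5) → closed; open now [(0,0) g=1 f=12, (0,1) g=2 f=12, (0,3) g=4 f=12, (0,4) g=5 f=12, (0,5) g=6 f=12, (1,6) g=6 f=10, (2,1) g=2 f=10, (2,3) g=4 f=10, (2,4) g=5 f=10, (2,5) g=6 f=10]
step 2: expand (1,6) (f=10, h=4) → closed; open now [(0,0) g=1 f=12, (0,1) g=2 f=12, (0,3) g=4 f=12, (0,4) g=5 f=12, (0,5) g=6 f=12, (0,6) g=7 f=12, (2,1) g=2 f=10, (2,3) g=4 f=10, (2,4) g=5 f=10, (2,5) g=6 f=10, (2,6) g=7 f=10]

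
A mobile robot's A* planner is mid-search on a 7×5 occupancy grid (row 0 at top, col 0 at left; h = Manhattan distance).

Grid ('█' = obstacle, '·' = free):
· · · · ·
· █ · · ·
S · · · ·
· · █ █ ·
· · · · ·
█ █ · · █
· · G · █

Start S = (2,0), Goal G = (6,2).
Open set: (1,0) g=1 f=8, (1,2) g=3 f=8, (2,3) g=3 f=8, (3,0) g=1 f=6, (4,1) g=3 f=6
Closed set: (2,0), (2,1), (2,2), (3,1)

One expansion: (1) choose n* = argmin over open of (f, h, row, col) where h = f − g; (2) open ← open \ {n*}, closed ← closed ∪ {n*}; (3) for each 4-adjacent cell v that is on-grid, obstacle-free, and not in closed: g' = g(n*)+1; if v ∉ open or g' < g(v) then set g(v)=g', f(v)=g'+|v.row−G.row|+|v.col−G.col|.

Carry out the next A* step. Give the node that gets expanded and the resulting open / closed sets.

expanded=(4,1); open=[(1,0) g=1 f=8, (1,2) g=3 f=8, (2,3) g=3 f=8, (3,0) g=1 f=6, (4,0) g=4 f=8, (4,2) g=4 f=6]; closed=[(2,0), (2,1), (2,2), (3,1), (4,1)]

step 1: expand (4,1) (f=6, h=3) → closed; open now [(1,0) g=1 f=8, (1,2) g=3 f=8, (2,3) g=3 f=8, (3,0) g=1 f=6, (4,0) g=4 f=8, (4,2) g=4 f=6]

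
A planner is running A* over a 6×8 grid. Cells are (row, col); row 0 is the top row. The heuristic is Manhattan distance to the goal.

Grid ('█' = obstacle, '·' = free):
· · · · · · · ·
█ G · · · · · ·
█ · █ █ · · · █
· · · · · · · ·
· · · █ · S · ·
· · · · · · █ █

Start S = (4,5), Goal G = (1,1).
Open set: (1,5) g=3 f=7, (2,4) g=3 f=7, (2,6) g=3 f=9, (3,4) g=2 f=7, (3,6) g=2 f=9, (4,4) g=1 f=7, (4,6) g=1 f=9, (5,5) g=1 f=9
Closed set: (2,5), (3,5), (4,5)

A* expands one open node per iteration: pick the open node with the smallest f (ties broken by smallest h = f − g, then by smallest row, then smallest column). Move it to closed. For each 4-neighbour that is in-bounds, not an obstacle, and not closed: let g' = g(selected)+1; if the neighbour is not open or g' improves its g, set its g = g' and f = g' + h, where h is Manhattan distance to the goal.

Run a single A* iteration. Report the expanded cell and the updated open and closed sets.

expanded=(1,5); open=[(0,5) g=4 f=9, (1,4) g=4 f=7, (1,6) g=4 f=9, (2,4) g=3 f=7, (2,6) g=3 f=9, (3,4) g=2 f=7, (3,6) g=2 f=9, (4,4) g=1 f=7, (4,6) g=1 f=9, (5,5) g=1 f=9]; closed=[(1,5), (2,5), (3,5), (4,5)]

step 1: expand (1,5) (f=7, h=4) → closed; open now [(0,5) g=4 f=9, (1,4) g=4 f=7, (1,6) g=4 f=9, (2,4) g=3 f=7, (2,6) g=3 f=9, (3,4) g=2 f=7, (3,6) g=2 f=9, (4,4) g=1 f=7, (4,6) g=1 f=9, (5,5) g=1 f=9]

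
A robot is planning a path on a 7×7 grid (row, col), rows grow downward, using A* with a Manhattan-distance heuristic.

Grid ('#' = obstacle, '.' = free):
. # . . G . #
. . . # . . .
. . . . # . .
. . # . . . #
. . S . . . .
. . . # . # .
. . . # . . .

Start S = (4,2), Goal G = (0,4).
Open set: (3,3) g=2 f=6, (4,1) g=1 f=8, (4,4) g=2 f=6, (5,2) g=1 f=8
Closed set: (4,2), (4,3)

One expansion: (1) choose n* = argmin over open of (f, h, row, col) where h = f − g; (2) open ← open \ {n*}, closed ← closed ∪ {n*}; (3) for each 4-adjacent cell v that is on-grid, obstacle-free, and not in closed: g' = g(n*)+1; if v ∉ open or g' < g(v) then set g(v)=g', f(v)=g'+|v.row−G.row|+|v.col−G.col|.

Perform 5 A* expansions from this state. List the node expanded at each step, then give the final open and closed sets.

order=[(3,3) → (2,3) → (3,4) → (4,4) → (2,2)]; open=[(1,2) g=5 f=8, (2,1) g=5 f=10, (3,5) g=4 f=8, (4,1) g=1 f=8, (4,5) g=3 f=8, (5,2) g=1 f=8, (5,4) g=3 f=8]; closed=[(2,2), (2,3), (3,3), (3,4), (4,2), (4,3), (4,4)]

step 1: expand (3,3) (f=6, h=4) → closed; open now [(2,3) g=3 f=6, (3,4) g=3 f=6, (4,1) g=1 f=8, (4,4) g=2 f=6, (5,2) g=1 f=8]
step 2: expand (2,3) (f=6, h=3) → closed; open now [(2,2) g=4 f=8, (3,4) g=3 f=6, (4,1) g=1 f=8, (4,4) g=2 f=6, (5,2) g=1 f=8]
step 3: expand (3,4) (f=6, h=3) → closed; open now [(2,2) g=4 f=8, (3,5) g=4 f=8, (4,1) g=1 f=8, (4,4) g=2 f=6, (5,2) g=1 f=8]
step 4: expand (4,4) (f=6, h=4) → closed; open now [(2,2) g=4 f=8, (3,5) g=4 f=8, (4,1) g=1 f=8, (4,5) g=3 f=8, (5,2) g=1 f=8, (5,4) g=3 f=8]
step 5: expand (2,2) (f=8, h=4) → closed; open now [(1,2) g=5 f=8, (2,1) g=5 f=10, (3,5) g=4 f=8, (4,1) g=1 f=8, (4,5) g=3 f=8, (5,2) g=1 f=8, (5,4) g=3 f=8]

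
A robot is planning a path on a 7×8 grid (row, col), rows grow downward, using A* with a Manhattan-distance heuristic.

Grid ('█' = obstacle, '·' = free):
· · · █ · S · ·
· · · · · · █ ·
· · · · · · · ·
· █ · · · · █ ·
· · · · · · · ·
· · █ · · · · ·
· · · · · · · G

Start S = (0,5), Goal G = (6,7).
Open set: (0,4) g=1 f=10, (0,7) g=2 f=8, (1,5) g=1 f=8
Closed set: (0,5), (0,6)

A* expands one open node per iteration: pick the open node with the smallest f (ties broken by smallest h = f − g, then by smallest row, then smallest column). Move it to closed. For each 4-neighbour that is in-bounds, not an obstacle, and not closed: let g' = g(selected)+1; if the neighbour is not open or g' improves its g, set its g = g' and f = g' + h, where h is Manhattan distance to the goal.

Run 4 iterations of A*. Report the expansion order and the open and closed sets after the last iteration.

order=[(0,7) → (1,7) → (2,7) → (3,7)]; open=[(0,4) g=1 f=10, (1,5) g=1 f=8, (2,6) g=5 f=10, (4,7) g=6 f=8]; closed=[(0,5), (0,6), (0,7), (1,7), (2,7), (3,7)]

step 1: expand (0,7) (f=8, h=6) → closed; open now [(0,4) g=1 f=10, (1,5) g=1 f=8, (1,7) g=3 f=8]
step 2: expand (1,7) (f=8, h=5) → closed; open now [(0,4) g=1 f=10, (1,5) g=1 f=8, (2,7) g=4 f=8]
step 3: expand (2,7) (f=8, h=4) → closed; open now [(0,4) g=1 f=10, (1,5) g=1 f=8, (2,6) g=5 f=10, (3,7) g=5 f=8]
step 4: expand (3,7) (f=8, h=3) → closed; open now [(0,4) g=1 f=10, (1,5) g=1 f=8, (2,6) g=5 f=10, (4,7) g=6 f=8]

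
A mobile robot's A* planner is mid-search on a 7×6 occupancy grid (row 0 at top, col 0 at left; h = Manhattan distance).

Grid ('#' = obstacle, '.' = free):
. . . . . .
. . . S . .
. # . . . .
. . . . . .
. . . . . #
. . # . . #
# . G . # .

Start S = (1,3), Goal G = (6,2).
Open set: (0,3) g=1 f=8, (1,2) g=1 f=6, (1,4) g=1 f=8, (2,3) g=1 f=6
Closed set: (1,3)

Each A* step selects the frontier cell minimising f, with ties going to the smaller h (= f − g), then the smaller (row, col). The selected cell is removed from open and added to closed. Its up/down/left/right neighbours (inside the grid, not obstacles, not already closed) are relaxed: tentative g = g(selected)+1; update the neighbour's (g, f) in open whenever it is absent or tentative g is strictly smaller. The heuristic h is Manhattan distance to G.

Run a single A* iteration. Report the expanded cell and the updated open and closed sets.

expanded=(1,2); open=[(0,2) g=2 f=8, (0,3) g=1 f=8, (1,1) g=2 f=8, (1,4) g=1 f=8, (2,2) g=2 f=6, (2,3) g=1 f=6]; closed=[(1,2), (1,3)]

step 1: expand (1,2) (f=6, h=5) → closed; open now [(0,2) g=2 f=8, (0,3) g=1 f=8, (1,1) g=2 f=8, (1,4) g=1 f=8, (2,2) g=2 f=6, (2,3) g=1 f=6]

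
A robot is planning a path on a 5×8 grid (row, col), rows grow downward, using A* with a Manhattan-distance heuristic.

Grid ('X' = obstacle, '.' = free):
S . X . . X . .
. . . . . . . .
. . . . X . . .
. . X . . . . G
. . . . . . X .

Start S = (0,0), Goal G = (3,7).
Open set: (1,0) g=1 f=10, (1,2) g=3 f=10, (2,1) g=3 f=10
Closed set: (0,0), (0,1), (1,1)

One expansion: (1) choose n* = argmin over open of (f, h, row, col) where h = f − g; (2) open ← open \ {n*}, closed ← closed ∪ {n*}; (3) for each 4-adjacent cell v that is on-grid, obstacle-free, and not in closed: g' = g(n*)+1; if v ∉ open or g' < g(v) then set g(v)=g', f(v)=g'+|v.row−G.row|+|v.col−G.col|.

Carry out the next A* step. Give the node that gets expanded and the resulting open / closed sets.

expanded=(1,2); open=[(1,0) g=1 f=10, (1,3) g=4 f=10, (2,1) g=3 f=10, (2,2) g=4 f=10]; closed=[(0,0), (0,1), (1,1), (1,2)]

step 1: expand (1,2) (f=10, h=7) → closed; open now [(1,0) g=1 f=10, (1,3) g=4 f=10, (2,1) g=3 f=10, (2,2) g=4 f=10]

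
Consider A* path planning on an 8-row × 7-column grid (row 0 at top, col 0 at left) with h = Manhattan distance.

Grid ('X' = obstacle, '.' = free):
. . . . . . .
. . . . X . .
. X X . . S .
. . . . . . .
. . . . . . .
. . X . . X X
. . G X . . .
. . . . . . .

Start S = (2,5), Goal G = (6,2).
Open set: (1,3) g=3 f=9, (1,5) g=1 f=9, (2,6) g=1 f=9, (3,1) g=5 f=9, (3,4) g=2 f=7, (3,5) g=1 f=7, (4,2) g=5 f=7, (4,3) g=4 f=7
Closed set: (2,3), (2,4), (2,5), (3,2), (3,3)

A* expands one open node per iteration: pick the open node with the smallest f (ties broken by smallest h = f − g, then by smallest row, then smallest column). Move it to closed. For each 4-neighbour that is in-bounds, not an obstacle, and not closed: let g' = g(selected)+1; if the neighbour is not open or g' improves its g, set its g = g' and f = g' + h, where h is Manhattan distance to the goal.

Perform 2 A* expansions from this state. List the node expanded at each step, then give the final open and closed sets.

step 1: expand (4,2) (f=7, h=2) → closed; open now [(1,3) g=3 f=9, (1,5) g=1 f=9, (2,6) g=1 f=9, (3,1) g=5 f=9, (3,4) g=2 f=7, (3,5) g=1 f=7, (4,1) g=6 f=9, (4,3) g=4 f=7]
step 2: expand (4,3) (f=7, h=3) → closed; open now [(1,3) g=3 f=9, (1,5) g=1 f=9, (2,6) g=1 f=9, (3,1) g=5 f=9, (3,4) g=2 f=7, (3,5) g=1 f=7, (4,1) g=6 f=9, (4,4) g=5 f=9, (5,3) g=5 f=7]

order=[(4,2) → (4,3)]; open=[(1,3) g=3 f=9, (1,5) g=1 f=9, (2,6) g=1 f=9, (3,1) g=5 f=9, (3,4) g=2 f=7, (3,5) g=1 f=7, (4,1) g=6 f=9, (4,4) g=5 f=9, (5,3) g=5 f=7]; closed=[(2,3), (2,4), (2,5), (3,2), (3,3), (4,2), (4,3)]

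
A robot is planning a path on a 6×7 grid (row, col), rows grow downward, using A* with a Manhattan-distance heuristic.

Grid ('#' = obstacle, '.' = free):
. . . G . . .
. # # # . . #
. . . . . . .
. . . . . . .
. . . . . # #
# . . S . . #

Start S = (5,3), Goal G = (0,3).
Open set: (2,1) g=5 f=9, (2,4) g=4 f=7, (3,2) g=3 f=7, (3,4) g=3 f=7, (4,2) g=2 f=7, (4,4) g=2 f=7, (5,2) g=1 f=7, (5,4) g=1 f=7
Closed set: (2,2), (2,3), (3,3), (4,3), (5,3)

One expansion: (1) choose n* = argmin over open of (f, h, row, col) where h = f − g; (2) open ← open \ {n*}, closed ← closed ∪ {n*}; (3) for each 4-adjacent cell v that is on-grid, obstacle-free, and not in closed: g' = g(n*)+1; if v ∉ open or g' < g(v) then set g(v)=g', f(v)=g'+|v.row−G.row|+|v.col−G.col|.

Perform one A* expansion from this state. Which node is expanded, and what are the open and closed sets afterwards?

step 1: expand (2,4) (f=7, h=3) → closed; open now [(1,4) g=5 f=7, (2,1) g=5 f=9, (2,5) g=5 f=9, (3,2) g=3 f=7, (3,4) g=3 f=7, (4,2) g=2 f=7, (4,4) g=2 f=7, (5,2) g=1 f=7, (5,4) g=1 f=7]

expanded=(2,4); open=[(1,4) g=5 f=7, (2,1) g=5 f=9, (2,5) g=5 f=9, (3,2) g=3 f=7, (3,4) g=3 f=7, (4,2) g=2 f=7, (4,4) g=2 f=7, (5,2) g=1 f=7, (5,4) g=1 f=7]; closed=[(2,2), (2,3), (2,4), (3,3), (4,3), (5,3)]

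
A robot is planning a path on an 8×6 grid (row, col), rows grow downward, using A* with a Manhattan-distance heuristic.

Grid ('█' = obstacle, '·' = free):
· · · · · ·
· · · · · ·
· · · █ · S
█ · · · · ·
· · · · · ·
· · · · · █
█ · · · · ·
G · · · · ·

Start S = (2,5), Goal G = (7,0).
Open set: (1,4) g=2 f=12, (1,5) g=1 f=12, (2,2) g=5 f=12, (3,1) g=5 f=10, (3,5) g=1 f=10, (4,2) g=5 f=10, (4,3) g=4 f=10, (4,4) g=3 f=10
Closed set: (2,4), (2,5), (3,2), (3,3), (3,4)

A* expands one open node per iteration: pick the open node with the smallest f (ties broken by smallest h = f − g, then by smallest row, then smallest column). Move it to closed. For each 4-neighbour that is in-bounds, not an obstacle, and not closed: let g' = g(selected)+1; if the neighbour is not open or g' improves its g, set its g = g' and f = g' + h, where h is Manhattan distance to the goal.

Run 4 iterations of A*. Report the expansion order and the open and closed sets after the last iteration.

order=[(3,1) → (4,1) → (4,0) → (5,0)]; open=[(1,4) g=2 f=12, (1,5) g=1 f=12, (2,1) g=6 f=12, (2,2) g=5 f=12, (3,5) g=1 f=10, (4,2) g=5 f=10, (4,3) g=4 f=10, (4,4) g=3 f=10, (5,1) g=7 f=10]; closed=[(2,4), (2,5), (3,1), (3,2), (3,3), (3,4), (4,0), (4,1), (5,0)]

step 1: expand (3,1) (f=10, h=5) → closed; open now [(1,4) g=2 f=12, (1,5) g=1 f=12, (2,1) g=6 f=12, (2,2) g=5 f=12, (3,5) g=1 f=10, (4,1) g=6 f=10, (4,2) g=5 f=10, (4,3) g=4 f=10, (4,4) g=3 f=10]
step 2: expand (4,1) (f=10, h=4) → closed; open now [(1,4) g=2 f=12, (1,5) g=1 f=12, (2,1) g=6 f=12, (2,2) g=5 f=12, (3,5) g=1 f=10, (4,0) g=7 f=10, (4,2) g=5 f=10, (4,3) g=4 f=10, (4,4) g=3 f=10, (5,1) g=7 f=10]
step 3: expand (4,0) (f=10, h=3) → closed; open now [(1,4) g=2 f=12, (1,5) g=1 f=12, (2,1) g=6 f=12, (2,2) g=5 f=12, (3,5) g=1 f=10, (4,2) g=5 f=10, (4,3) g=4 f=10, (4,4) g=3 f=10, (5,0) g=8 f=10, (5,1) g=7 f=10]
step 4: expand (5,0) (f=10, h=2) → closed; open now [(1,4) g=2 f=12, (1,5) g=1 f=12, (2,1) g=6 f=12, (2,2) g=5 f=12, (3,5) g=1 f=10, (4,2) g=5 f=10, (4,3) g=4 f=10, (4,4) g=3 f=10, (5,1) g=7 f=10]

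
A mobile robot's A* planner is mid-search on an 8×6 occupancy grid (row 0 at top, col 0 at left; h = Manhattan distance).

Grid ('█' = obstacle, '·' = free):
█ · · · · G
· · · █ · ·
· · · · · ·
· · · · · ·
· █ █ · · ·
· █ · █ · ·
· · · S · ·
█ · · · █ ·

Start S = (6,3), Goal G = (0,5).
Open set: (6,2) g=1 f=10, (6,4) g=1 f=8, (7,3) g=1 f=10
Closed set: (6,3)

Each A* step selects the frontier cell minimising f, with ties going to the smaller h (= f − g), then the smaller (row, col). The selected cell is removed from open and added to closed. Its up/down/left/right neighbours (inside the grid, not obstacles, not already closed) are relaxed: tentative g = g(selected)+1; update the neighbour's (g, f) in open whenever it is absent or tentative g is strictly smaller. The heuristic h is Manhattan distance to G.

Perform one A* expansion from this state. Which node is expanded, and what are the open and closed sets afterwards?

expanded=(6,4); open=[(5,4) g=2 f=8, (6,2) g=1 f=10, (6,5) g=2 f=8, (7,3) g=1 f=10]; closed=[(6,3), (6,4)]

step 1: expand (6,4) (f=8, h=7) → closed; open now [(5,4) g=2 f=8, (6,2) g=1 f=10, (6,5) g=2 f=8, (7,3) g=1 f=10]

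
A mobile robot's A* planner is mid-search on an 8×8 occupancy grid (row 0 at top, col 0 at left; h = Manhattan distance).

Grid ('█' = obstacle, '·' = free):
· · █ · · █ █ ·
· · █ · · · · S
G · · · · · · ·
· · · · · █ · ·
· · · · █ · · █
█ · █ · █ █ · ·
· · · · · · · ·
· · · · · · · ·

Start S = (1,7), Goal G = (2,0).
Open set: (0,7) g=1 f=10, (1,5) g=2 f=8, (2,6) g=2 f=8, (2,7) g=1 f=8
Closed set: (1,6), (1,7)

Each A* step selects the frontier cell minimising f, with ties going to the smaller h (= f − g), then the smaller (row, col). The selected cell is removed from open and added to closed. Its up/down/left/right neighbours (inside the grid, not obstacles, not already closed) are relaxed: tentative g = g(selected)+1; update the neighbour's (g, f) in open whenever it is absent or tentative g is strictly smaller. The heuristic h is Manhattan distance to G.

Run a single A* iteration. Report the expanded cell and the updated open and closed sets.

expanded=(1,5); open=[(0,7) g=1 f=10, (1,4) g=3 f=8, (2,5) g=3 f=8, (2,6) g=2 f=8, (2,7) g=1 f=8]; closed=[(1,5), (1,6), (1,7)]

step 1: expand (1,5) (f=8, h=6) → closed; open now [(0,7) g=1 f=10, (1,4) g=3 f=8, (2,5) g=3 f=8, (2,6) g=2 f=8, (2,7) g=1 f=8]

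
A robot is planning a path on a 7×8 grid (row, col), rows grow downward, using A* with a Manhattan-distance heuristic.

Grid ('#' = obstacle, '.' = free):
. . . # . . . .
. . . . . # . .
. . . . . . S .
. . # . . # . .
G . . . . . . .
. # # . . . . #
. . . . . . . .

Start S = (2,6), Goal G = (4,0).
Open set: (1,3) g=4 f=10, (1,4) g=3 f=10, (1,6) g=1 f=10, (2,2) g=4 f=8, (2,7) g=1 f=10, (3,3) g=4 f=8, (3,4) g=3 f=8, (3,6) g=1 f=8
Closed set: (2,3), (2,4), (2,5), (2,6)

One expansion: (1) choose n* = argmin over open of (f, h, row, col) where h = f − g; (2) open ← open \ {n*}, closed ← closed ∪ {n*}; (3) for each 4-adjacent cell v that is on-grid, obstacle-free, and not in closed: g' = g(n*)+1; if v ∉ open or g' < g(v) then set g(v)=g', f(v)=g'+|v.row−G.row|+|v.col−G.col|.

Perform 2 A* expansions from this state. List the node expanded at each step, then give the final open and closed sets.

step 1: expand (2,2) (f=8, h=4) → closed; open now [(1,2) g=5 f=10, (1,3) g=4 f=10, (1,4) g=3 f=10, (1,6) g=1 f=10, (2,1) g=5 f=8, (2,7) g=1 f=10, (3,3) g=4 f=8, (3,4) g=3 f=8, (3,6) g=1 f=8]
step 2: expand (2,1) (f=8, h=3) → closed; open now [(1,1) g=6 f=10, (1,2) g=5 f=10, (1,3) g=4 f=10, (1,4) g=3 f=10, (1,6) g=1 f=10, (2,0) g=6 f=8, (2,7) g=1 f=10, (3,1) g=6 f=8, (3,3) g=4 f=8, (3,4) g=3 f=8, (3,6) g=1 f=8]

order=[(2,2) → (2,1)]; open=[(1,1) g=6 f=10, (1,2) g=5 f=10, (1,3) g=4 f=10, (1,4) g=3 f=10, (1,6) g=1 f=10, (2,0) g=6 f=8, (2,7) g=1 f=10, (3,1) g=6 f=8, (3,3) g=4 f=8, (3,4) g=3 f=8, (3,6) g=1 f=8]; closed=[(2,1), (2,2), (2,3), (2,4), (2,5), (2,6)]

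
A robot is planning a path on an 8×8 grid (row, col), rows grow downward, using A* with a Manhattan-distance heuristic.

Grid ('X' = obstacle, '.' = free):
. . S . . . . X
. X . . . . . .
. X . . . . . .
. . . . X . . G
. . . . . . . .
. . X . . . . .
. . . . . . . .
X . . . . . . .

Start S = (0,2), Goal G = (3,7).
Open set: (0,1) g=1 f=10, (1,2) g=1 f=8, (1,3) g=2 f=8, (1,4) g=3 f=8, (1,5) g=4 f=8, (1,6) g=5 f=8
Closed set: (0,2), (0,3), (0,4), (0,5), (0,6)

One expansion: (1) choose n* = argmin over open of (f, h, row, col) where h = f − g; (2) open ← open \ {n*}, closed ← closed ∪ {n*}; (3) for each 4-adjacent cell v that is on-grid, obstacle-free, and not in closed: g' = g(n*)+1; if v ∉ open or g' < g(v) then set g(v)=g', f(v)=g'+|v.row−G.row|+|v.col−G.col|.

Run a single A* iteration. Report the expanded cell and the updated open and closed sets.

step 1: expand (1,6) (f=8, h=3) → closed; open now [(0,1) g=1 f=10, (1,2) g=1 f=8, (1,3) g=2 f=8, (1,4) g=3 f=8, (1,5) g=4 f=8, (1,7) g=6 f=8, (2,6) g=6 f=8]

expanded=(1,6); open=[(0,1) g=1 f=10, (1,2) g=1 f=8, (1,3) g=2 f=8, (1,4) g=3 f=8, (1,5) g=4 f=8, (1,7) g=6 f=8, (2,6) g=6 f=8]; closed=[(0,2), (0,3), (0,4), (0,5), (0,6), (1,6)]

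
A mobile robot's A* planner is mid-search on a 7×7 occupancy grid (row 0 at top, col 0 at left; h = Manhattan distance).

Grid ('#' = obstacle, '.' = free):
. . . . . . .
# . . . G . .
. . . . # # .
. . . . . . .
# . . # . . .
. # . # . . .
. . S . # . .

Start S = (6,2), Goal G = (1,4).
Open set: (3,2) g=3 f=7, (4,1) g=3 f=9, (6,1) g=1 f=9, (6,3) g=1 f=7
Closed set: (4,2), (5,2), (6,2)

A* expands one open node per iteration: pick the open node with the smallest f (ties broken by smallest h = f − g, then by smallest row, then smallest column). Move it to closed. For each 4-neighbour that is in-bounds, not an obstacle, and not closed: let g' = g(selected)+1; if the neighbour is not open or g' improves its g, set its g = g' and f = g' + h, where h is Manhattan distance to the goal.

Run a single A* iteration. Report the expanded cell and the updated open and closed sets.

step 1: expand (3,2) (f=7, h=4) → closed; open now [(2,2) g=4 f=7, (3,1) g=4 f=9, (3,3) g=4 f=7, (4,1) g=3 f=9, (6,1) g=1 f=9, (6,3) g=1 f=7]

expanded=(3,2); open=[(2,2) g=4 f=7, (3,1) g=4 f=9, (3,3) g=4 f=7, (4,1) g=3 f=9, (6,1) g=1 f=9, (6,3) g=1 f=7]; closed=[(3,2), (4,2), (5,2), (6,2)]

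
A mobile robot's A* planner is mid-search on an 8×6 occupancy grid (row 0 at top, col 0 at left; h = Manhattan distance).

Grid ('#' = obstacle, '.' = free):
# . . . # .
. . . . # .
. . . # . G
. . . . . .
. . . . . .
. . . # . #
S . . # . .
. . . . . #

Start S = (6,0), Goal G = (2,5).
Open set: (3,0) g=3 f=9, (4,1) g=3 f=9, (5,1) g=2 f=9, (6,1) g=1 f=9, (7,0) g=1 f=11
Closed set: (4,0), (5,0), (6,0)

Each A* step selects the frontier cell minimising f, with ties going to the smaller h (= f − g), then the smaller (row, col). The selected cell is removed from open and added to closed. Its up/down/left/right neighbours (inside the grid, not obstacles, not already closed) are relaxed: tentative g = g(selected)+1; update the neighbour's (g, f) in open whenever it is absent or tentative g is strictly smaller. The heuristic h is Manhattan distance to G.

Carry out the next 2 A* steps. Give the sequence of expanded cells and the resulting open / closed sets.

step 1: expand (3,0) (f=9, h=6) → closed; open now [(2,0) g=4 f=9, (3,1) g=4 f=9, (4,1) g=3 f=9, (5,1) g=2 f=9, (6,1) g=1 f=9, (7,0) g=1 f=11]
step 2: expand (2,0) (f=9, h=5) → closed; open now [(1,0) g=5 f=11, (2,1) g=5 f=9, (3,1) g=4 f=9, (4,1) g=3 f=9, (5,1) g=2 f=9, (6,1) g=1 f=9, (7,0) g=1 f=11]

order=[(3,0) → (2,0)]; open=[(1,0) g=5 f=11, (2,1) g=5 f=9, (3,1) g=4 f=9, (4,1) g=3 f=9, (5,1) g=2 f=9, (6,1) g=1 f=9, (7,0) g=1 f=11]; closed=[(2,0), (3,0), (4,0), (5,0), (6,0)]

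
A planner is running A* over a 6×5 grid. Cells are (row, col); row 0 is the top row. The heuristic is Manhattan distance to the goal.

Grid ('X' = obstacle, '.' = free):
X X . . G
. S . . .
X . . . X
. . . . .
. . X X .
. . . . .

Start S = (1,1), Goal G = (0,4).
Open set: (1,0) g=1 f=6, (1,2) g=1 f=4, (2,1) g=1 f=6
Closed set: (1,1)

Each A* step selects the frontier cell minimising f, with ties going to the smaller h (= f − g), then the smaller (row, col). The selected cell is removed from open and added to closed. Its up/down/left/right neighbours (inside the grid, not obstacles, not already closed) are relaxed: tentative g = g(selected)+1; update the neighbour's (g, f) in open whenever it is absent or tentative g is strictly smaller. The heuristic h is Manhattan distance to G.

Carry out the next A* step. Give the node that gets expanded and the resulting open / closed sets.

step 1: expand (1,2) (f=4, h=3) → closed; open now [(0,2) g=2 f=4, (1,0) g=1 f=6, (1,3) g=2 f=4, (2,1) g=1 f=6, (2,2) g=2 f=6]

expanded=(1,2); open=[(0,2) g=2 f=4, (1,0) g=1 f=6, (1,3) g=2 f=4, (2,1) g=1 f=6, (2,2) g=2 f=6]; closed=[(1,1), (1,2)]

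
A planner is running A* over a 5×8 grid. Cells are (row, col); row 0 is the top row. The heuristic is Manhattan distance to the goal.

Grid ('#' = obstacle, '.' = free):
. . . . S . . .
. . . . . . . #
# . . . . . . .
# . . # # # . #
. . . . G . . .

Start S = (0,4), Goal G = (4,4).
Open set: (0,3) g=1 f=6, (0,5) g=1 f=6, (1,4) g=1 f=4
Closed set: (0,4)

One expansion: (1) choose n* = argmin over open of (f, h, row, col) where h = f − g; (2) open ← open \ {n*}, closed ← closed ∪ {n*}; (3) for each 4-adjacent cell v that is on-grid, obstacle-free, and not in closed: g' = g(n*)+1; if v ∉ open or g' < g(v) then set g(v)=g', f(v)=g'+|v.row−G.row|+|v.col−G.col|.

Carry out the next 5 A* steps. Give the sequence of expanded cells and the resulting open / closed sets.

order=[(1,4) → (2,4) → (2,3) → (2,5) → (1,3)]; open=[(0,3) g=1 f=6, (0,5) g=1 f=6, (1,2) g=3 f=8, (1,5) g=2 f=6, (2,2) g=4 f=8, (2,6) g=4 f=8]; closed=[(0,4), (1,3), (1,4), (2,3), (2,4), (2,5)]

step 1: expand (1,4) (f=4, h=3) → closed; open now [(0,3) g=1 f=6, (0,5) g=1 f=6, (1,3) g=2 f=6, (1,5) g=2 f=6, (2,4) g=2 f=4]
step 2: expand (2,4) (f=4, h=2) → closed; open now [(0,3) g=1 f=6, (0,5) g=1 f=6, (1,3) g=2 f=6, (1,5) g=2 f=6, (2,3) g=3 f=6, (2,5) g=3 f=6]
step 3: expand (2,3) (f=6, h=3) → closed; open now [(0,3) g=1 f=6, (0,5) g=1 f=6, (1,3) g=2 f=6, (1,5) g=2 f=6, (2,2) g=4 f=8, (2,5) g=3 f=6]
step 4: expand (2,5) (f=6, h=3) → closed; open now [(0,3) g=1 f=6, (0,5) g=1 f=6, (1,3) g=2 f=6, (1,5) g=2 f=6, (2,2) g=4 f=8, (2,6) g=4 f=8]
step 5: expand (1,3) (f=6, h=4) → closed; open now [(0,3) g=1 f=6, (0,5) g=1 f=6, (1,2) g=3 f=8, (1,5) g=2 f=6, (2,2) g=4 f=8, (2,6) g=4 f=8]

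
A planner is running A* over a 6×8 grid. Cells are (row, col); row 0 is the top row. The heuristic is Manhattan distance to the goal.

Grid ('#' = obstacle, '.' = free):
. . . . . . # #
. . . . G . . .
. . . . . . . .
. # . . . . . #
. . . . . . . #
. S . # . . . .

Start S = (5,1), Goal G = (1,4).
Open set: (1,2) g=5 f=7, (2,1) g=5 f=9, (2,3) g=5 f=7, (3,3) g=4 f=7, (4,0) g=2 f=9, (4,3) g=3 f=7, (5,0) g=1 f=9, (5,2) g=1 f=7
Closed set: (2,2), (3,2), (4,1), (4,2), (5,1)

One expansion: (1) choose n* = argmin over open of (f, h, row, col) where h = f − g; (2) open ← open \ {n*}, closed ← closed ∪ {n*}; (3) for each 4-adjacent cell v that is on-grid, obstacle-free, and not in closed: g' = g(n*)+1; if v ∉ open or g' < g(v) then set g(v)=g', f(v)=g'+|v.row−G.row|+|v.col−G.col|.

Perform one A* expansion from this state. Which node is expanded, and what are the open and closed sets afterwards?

step 1: expand (1,2) (f=7, h=2) → closed; open now [(0,2) g=6 f=9, (1,1) g=6 f=9, (1,3) g=6 f=7, (2,1) g=5 f=9, (2,3) g=5 f=7, (3,3) g=4 f=7, (4,0) g=2 f=9, (4,3) g=3 f=7, (5,0) g=1 f=9, (5,2) g=1 f=7]

expanded=(1,2); open=[(0,2) g=6 f=9, (1,1) g=6 f=9, (1,3) g=6 f=7, (2,1) g=5 f=9, (2,3) g=5 f=7, (3,3) g=4 f=7, (4,0) g=2 f=9, (4,3) g=3 f=7, (5,0) g=1 f=9, (5,2) g=1 f=7]; closed=[(1,2), (2,2), (3,2), (4,1), (4,2), (5,1)]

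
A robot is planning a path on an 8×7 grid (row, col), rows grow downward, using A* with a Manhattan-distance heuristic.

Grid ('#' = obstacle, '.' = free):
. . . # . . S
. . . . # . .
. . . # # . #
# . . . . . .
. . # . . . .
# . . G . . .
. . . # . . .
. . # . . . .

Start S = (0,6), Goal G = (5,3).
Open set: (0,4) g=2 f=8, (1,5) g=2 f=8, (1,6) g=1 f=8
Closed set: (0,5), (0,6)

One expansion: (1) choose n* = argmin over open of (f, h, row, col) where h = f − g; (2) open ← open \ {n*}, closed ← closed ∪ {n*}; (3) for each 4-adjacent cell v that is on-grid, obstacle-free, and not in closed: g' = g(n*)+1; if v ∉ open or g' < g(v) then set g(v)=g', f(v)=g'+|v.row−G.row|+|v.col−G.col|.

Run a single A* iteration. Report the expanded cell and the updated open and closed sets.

expanded=(0,4); open=[(1,5) g=2 f=8, (1,6) g=1 f=8]; closed=[(0,4), (0,5), (0,6)]

step 1: expand (0,4) (f=8, h=6) → closed; open now [(1,5) g=2 f=8, (1,6) g=1 f=8]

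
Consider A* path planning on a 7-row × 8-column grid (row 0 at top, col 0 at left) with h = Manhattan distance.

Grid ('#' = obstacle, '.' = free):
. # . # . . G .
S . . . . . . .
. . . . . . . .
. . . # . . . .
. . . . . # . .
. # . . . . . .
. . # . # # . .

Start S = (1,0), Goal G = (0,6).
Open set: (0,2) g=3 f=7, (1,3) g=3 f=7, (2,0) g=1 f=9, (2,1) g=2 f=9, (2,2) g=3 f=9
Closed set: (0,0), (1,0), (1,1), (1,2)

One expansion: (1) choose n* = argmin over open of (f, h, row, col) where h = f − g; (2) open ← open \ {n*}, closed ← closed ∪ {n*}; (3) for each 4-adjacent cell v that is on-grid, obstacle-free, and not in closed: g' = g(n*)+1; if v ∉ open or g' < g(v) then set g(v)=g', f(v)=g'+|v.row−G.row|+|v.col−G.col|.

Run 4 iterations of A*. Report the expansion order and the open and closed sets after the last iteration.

order=[(0,2) → (1,3) → (1,4) → (0,4)]; open=[(0,5) g=6 f=7, (1,5) g=5 f=7, (2,0) g=1 f=9, (2,1) g=2 f=9, (2,2) g=3 f=9, (2,3) g=4 f=9, (2,4) g=5 f=9]; closed=[(0,0), (0,2), (0,4), (1,0), (1,1), (1,2), (1,3), (1,4)]

step 1: expand (0,2) (f=7, h=4) → closed; open now [(1,3) g=3 f=7, (2,0) g=1 f=9, (2,1) g=2 f=9, (2,2) g=3 f=9]
step 2: expand (1,3) (f=7, h=4) → closed; open now [(1,4) g=4 f=7, (2,0) g=1 f=9, (2,1) g=2 f=9, (2,2) g=3 f=9, (2,3) g=4 f=9]
step 3: expand (1,4) (f=7, h=3) → closed; open now [(0,4) g=5 f=7, (1,5) g=5 f=7, (2,0) g=1 f=9, (2,1) g=2 f=9, (2,2) g=3 f=9, (2,3) g=4 f=9, (2,4) g=5 f=9]
step 4: expand (0,4) (f=7, h=2) → closed; open now [(0,5) g=6 f=7, (1,5) g=5 f=7, (2,0) g=1 f=9, (2,1) g=2 f=9, (2,2) g=3 f=9, (2,3) g=4 f=9, (2,4) g=5 f=9]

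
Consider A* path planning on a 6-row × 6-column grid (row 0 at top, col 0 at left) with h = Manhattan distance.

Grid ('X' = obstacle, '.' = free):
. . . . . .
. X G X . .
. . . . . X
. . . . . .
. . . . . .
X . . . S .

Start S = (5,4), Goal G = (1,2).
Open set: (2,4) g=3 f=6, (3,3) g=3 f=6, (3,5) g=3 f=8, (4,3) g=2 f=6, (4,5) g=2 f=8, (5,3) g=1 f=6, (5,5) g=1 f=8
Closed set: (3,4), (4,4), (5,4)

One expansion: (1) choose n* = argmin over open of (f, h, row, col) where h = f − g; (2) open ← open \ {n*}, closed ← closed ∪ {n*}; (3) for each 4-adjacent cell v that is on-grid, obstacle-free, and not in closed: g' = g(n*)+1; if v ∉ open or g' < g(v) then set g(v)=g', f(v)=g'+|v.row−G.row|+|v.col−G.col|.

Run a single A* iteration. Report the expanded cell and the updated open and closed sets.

expanded=(2,4); open=[(1,4) g=4 f=6, (2,3) g=4 f=6, (3,3) g=3 f=6, (3,5) g=3 f=8, (4,3) g=2 f=6, (4,5) g=2 f=8, (5,3) g=1 f=6, (5,5) g=1 f=8]; closed=[(2,4), (3,4), (4,4), (5,4)]

step 1: expand (2,4) (f=6, h=3) → closed; open now [(1,4) g=4 f=6, (2,3) g=4 f=6, (3,3) g=3 f=6, (3,5) g=3 f=8, (4,3) g=2 f=6, (4,5) g=2 f=8, (5,3) g=1 f=6, (5,5) g=1 f=8]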